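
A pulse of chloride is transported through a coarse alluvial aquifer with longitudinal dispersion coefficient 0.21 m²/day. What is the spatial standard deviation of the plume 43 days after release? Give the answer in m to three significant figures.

4.25 m

Dispersive spreading gives a Gaussian with σ² = 2Dt; advection only shifts the center.
σ = √(2 × 0.21 × 43) = 4.25 m.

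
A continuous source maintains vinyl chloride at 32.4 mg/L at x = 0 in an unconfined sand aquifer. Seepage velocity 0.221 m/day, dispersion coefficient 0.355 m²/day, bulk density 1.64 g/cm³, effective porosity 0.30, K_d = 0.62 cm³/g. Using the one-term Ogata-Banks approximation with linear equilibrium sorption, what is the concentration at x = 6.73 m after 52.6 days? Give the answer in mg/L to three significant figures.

Retardation factor R = 1 + ρ_b·K_d/n = 1 + 1.64 × 0.62/0.30 = 4.389.
Sorption retards both mechanisms: v_R = v/R = 0.05035 m/day, D_R = D/R = 0.08088 m²/day.
v_R·t = 0.05035 × 52.6 = 2.64841 m; 2√(D_R t) = 4.125 m; argument = (6.73 − 2.64841)/4.125 = 0.9895.
C = C₀ × ½·erfc(0.9895) = 32.4 × 0.08085 = 2.62 mg/L.

2.62 mg/L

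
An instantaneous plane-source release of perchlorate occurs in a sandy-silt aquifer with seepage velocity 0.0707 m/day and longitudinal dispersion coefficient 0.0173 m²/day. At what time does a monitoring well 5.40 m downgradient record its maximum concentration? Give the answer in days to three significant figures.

For the 1D instantaneous-source solution, setting ∂C/∂t = 0 at fixed x gives v²t² + 2Dt − x² = 0, so t = (√(D² + v²x²) − D)/v².
√(D² + v²x²) = √(0.0173² + 0.0707² × 5.40²) = 0.3822; v² = 0.00499849.
t = (0.3822 − 0.0173)/0.00499849 = 73.0 days (vs. the pure-advection estimate x/v = 76.4 d).

73.0 days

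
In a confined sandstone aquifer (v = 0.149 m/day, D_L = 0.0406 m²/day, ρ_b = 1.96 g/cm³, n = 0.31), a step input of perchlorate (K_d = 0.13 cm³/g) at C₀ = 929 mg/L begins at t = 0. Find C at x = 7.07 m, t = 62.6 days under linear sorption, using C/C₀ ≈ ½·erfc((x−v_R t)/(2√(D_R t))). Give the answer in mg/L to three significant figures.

Retardation factor R = 1 + ρ_b·K_d/n = 1 + 1.96 × 0.13/0.31 = 1.822.
Sorption retards both mechanisms: v_R = v/R = 0.08178 m/day, D_R = D/R = 0.02228 m²/day.
v_R·t = 0.08178 × 62.6 = 5.119428 m; 2√(D_R t) = 2.362 m; argument = (7.07 − 5.119428)/2.362 = 0.8258.
C = C₀ × ½·erfc(0.8258) = 929 × 0.1214 = 113 mg/L.

113 mg/L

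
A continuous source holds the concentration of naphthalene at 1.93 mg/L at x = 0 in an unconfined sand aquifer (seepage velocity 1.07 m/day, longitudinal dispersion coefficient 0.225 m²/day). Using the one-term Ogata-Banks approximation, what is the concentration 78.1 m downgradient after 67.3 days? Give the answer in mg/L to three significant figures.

0.259 mg/L

For a continuous step input, C/C₀ ≈ ½·erfc((x−vt)/(2√(Dt))).
vt = 1.07 × 67.3 = 72.011 m and 2√(Dt) = 2√(0.225 × 67.3) = 7.783 m.
Argument (x−vt)/(2√(Dt)) = (78.1 − 72.011)/7.783 = 0.7823; ½·erfc(0.7823) = 0.1343.
C = 1.93 × 0.1343 = 0.259 mg/L.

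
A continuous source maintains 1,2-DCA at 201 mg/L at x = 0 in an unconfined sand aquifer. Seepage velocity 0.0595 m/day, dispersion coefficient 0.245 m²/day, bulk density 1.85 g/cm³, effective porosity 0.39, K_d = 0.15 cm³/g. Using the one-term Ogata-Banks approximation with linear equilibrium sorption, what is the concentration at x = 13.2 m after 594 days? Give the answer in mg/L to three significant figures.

144 mg/L

Retardation factor R = 1 + ρ_b·K_d/n = 1 + 1.85 × 0.15/0.39 = 1.712.
Sorption retards both mechanisms: v_R = v/R = 0.03475 m/day, D_R = D/R = 0.1431 m²/day.
v_R·t = 0.03475 × 594 = 20.6415 m; 2√(D_R t) = 18.44 m; argument = (13.2 − 20.6415)/18.44 = -0.4036.
C = C₀ × ½·erfc(-0.4036) = 201 × 0.7159 = 144 mg/L.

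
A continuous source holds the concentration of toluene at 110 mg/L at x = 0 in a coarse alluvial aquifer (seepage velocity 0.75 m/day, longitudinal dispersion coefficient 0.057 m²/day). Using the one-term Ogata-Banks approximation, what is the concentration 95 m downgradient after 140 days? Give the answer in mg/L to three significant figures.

For a continuous step input, C/C₀ ≈ ½·erfc((x−vt)/(2√(Dt))).
vt = 0.75 × 140 = 105 m and 2√(Dt) = 2√(0.057 × 140) = 5.650 m.
Argument (x−vt)/(2√(Dt)) = (95 − 105)/5.650 = -1.770; ½·erfc(-1.770) = 0.9938.
C = 110 × 0.9938 = 109 mg/L.

109 mg/L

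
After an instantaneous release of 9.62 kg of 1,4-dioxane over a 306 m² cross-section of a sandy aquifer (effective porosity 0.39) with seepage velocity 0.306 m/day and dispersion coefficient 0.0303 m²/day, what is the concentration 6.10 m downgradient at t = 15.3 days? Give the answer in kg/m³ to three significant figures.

0.0113 kg/m³

For an instantaneous plane source, C(x,t) = M/(n_e·A·√(4πDt)) · exp(−(x−vt)²/(4Dt)), with n_e·A the pore (flow) area.
Plume center vt = 0.306 × 15.3 = 4.6818 m, so the well at 6.10 m is 1.4182 m downgradient of the peak.
√(4πDt) = 2.414 m, giving peak height M/(n_e·A·√(4πDt)) = 9.62/(0.39 × 306 × 2.414) = 0.03339 kg/m³.
(x−vt)²/(4Dt) = (1.4182)²/(4 × 0.0303 × 15.3) = 1.085; exp(−1.085) = 0.3379.
C = 0.03339 × 0.3379 = 0.0113 kg/m³.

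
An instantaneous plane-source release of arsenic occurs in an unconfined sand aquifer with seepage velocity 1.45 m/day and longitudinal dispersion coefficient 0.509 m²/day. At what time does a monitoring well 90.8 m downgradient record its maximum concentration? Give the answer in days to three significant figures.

For the 1D instantaneous-source solution, setting ∂C/∂t = 0 at fixed x gives v²t² + 2Dt − x² = 0, so t = (√(D² + v²x²) − D)/v².
√(D² + v²x²) = √(0.509² + 1.45² × 90.8²) = 131.7; v² = 2.1025.
t = (131.7 − 0.509)/2.1025 = 62.4 days (vs. the pure-advection estimate x/v = 62.6 d).

62.4 days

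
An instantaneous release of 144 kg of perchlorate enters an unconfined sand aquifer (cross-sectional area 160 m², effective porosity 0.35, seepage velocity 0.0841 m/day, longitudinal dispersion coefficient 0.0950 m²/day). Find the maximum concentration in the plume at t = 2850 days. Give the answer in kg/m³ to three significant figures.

The peak of an instantaneous 1D plume sits at x = vt; there the Gaussian factor is 1 and C_max = M/(n_e·A·√(4πDt)), where n_e·A is the pore area the mass is dissolved in.
√(4πDt) = √(4π × 0.0950 × 2850) = 58.33 m, so C_max = 144/(0.35 × 160 × 58.33) = 0.0441 kg/m³.

0.0441 kg/m³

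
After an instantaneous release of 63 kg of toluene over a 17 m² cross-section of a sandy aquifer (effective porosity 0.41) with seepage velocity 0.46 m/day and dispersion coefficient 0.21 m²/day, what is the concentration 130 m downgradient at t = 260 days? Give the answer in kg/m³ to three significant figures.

For an instantaneous plane source, C(x,t) = M/(n_e·A·√(4πDt)) · exp(−(x−vt)²/(4Dt)), with n_e·A the pore (flow) area.
Plume center vt = 0.46 × 260 = 119.6 m, so the well at 130 m is 10.4 m downgradient of the peak.
√(4πDt) = 26.19 m, giving peak height M/(n_e·A·√(4πDt)) = 63/(0.41 × 17 × 26.19) = 0.3451 kg/m³.
(x−vt)²/(4Dt) = (10.4)²/(4 × 0.21 × 260) = 0.4952; exp(−0.4952) = 0.6094.
C = 0.3451 × 0.6094 = 0.210 kg/m³.

0.210 kg/m³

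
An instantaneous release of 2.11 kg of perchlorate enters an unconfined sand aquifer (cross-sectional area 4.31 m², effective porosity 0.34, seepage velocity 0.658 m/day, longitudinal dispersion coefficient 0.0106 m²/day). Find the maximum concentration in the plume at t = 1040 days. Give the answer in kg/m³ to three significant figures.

0.122 kg/m³

The peak of an instantaneous 1D plume sits at x = vt; there the Gaussian factor is 1 and C_max = M/(n_e·A·√(4πDt)), where n_e·A is the pore area the mass is dissolved in.
√(4πDt) = √(4π × 0.0106 × 1040) = 11.77 m, so C_max = 2.11/(0.34 × 4.31 × 11.77) = 0.122 kg/m³.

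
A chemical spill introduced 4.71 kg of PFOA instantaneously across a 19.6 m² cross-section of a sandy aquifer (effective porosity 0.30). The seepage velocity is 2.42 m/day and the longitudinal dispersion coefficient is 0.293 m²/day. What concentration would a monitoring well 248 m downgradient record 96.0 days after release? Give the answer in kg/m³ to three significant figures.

0.00479 kg/m³

For an instantaneous plane source, C(x,t) = M/(n_e·A·√(4πDt)) · exp(−(x−vt)²/(4Dt)), with n_e·A the pore (flow) area.
Plume center vt = 2.42 × 96.0 = 232.32 m, so the well at 248 m is 15.68 m downgradient of the peak.
√(4πDt) = 18.80 m, giving peak height M/(n_e·A·√(4πDt)) = 4.71/(0.30 × 19.6 × 18.80) = 0.04261 kg/m³.
(x−vt)²/(4Dt) = (15.68)²/(4 × 0.293 × 96.0) = 2.185; exp(−2.185) = 0.1125.
C = 0.04261 × 0.1125 = 0.00479 kg/m³.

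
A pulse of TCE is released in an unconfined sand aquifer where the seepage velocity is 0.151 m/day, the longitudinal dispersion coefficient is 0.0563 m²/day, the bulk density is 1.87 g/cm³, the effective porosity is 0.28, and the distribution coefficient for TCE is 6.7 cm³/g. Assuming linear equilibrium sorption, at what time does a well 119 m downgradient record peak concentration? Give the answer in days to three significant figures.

35900 days

Retardation factor R = 1 + ρ_b·K_d/n = 1 + 1.87 × 6.7/0.28 = 45.75.
Sorption retards both mechanisms: v_R = v/R = 0.003301 m/day, D_R = D/R = 0.001231 m²/day.
Peak time from v_R²t² + 2D_R t − x² = 0: t = (√(D_R² + v_R²x²) − D_R)/v_R².
√(D_R² + v_R²x²) = √(0.001231² + 0.003301² × 119²) = 0.3928; v_R² = 1.090e-05.
t = (0.3928 − 0.001231)/1.090e-05 = 35900 days.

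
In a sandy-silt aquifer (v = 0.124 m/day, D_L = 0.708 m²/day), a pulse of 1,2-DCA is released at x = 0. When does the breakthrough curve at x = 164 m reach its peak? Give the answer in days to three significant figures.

For the 1D instantaneous-source solution, setting ∂C/∂t = 0 at fixed x gives v²t² + 2Dt − x² = 0, so t = (√(D² + v²x²) − D)/v².
√(D² + v²x²) = √(0.708² + 0.124² × 164²) = 20.35; v² = 0.015376.
t = (20.35 − 0.708)/0.015376 = 1280 days (vs. the pure-advection estimate x/v = 1320 d).

1280 days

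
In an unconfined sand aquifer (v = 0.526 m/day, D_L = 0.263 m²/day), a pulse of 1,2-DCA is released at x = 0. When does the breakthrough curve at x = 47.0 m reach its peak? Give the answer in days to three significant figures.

88.4 days

For the 1D instantaneous-source solution, setting ∂C/∂t = 0 at fixed x gives v²t² + 2Dt − x² = 0, so t = (√(D² + v²x²) − D)/v².
√(D² + v²x²) = √(0.263² + 0.526² × 47.0²) = 24.72; v² = 0.276676.
t = (24.72 − 0.263)/0.276676 = 88.4 days (vs. the pure-advection estimate x/v = 89.4 d).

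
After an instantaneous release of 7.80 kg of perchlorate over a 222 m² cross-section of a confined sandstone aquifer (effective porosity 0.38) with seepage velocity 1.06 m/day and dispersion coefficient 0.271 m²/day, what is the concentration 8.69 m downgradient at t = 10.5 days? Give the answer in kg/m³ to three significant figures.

0.00916 kg/m³

For an instantaneous plane source, C(x,t) = M/(n_e·A·√(4πDt)) · exp(−(x−vt)²/(4Dt)), with n_e·A the pore (flow) area.
Plume center vt = 1.06 × 10.5 = 11.13 m, so the well at 8.69 m is 2.44 m upgradient of the peak.
√(4πDt) = 5.980 m, giving peak height M/(n_e·A·√(4πDt)) = 7.80/(0.38 × 222 × 5.980) = 0.01546 kg/m³.
(x−vt)²/(4Dt) = (-2.44)²/(4 × 0.271 × 10.5) = 0.5231; exp(−0.5231) = 0.5927.
C = 0.01546 × 0.5927 = 0.00916 kg/m³.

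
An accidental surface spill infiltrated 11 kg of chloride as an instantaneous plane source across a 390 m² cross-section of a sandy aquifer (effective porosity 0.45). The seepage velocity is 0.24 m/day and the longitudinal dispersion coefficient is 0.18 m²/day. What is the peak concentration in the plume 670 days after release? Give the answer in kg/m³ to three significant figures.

The peak of an instantaneous 1D plume sits at x = vt; there the Gaussian factor is 1 and C_max = M/(n_e·A·√(4πDt)), where n_e·A is the pore area the mass is dissolved in.
√(4πDt) = √(4π × 0.18 × 670) = 38.93 m, so C_max = 11/(0.45 × 390 × 38.93) = 0.00161 kg/m³.

0.00161 kg/m³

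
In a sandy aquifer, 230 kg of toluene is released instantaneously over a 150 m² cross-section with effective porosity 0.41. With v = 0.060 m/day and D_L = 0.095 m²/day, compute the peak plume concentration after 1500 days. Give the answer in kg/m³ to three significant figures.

0.0884 kg/m³

The peak of an instantaneous 1D plume sits at x = vt; there the Gaussian factor is 1 and C_max = M/(n_e·A·√(4πDt)), where n_e·A is the pore area the mass is dissolved in.
√(4πDt) = √(4π × 0.095 × 1500) = 42.32 m, so C_max = 230/(0.41 × 150 × 42.32) = 0.0884 kg/m³.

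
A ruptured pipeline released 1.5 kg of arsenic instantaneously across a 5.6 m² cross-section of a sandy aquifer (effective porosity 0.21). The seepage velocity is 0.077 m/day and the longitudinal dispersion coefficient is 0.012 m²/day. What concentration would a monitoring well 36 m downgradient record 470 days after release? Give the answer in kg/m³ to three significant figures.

0.151 kg/m³

For an instantaneous plane source, C(x,t) = M/(n_e·A·√(4πDt)) · exp(−(x−vt)²/(4Dt)), with n_e·A the pore (flow) area.
Plume center vt = 0.077 × 470 = 36.19 m, so the well at 36 m is 0.19 m upgradient of the peak.
√(4πDt) = 8.419 m, giving peak height M/(n_e·A·√(4πDt)) = 1.5/(0.21 × 5.6 × 8.419) = 0.1515 kg/m³.
(x−vt)²/(4Dt) = (-0.19)²/(4 × 0.012 × 470) = 0.001600; exp(−0.001600) = 0.9984.
C = 0.1515 × 0.9984 = 0.151 kg/m³.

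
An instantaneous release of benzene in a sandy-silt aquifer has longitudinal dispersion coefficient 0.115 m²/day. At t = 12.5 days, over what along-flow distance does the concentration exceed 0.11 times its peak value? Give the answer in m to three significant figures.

The plume is Gaussian with σ = √(2Dt) = √(2 × 0.115 × 12.5) = 1.696 m.
C/C_peak = exp(−Δx²/(2σ²)) = 0.11 ⇒ Δx = σ·√(−2 ln 0.11) = 1.696 × 2.101 = 3.563 m.
Width = 2Δx = 7.13 m.

7.13 m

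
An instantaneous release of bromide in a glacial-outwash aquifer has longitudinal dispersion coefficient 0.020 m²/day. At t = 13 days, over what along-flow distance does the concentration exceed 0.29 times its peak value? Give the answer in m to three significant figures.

The plume is Gaussian with σ = √(2Dt) = √(2 × 0.020 × 13) = 0.7211 m.
C/C_peak = exp(−Δx²/(2σ²)) = 0.29 ⇒ Δx = σ·√(−2 ln 0.29) = 0.7211 × 1.573 = 1.134 m.
Width = 2Δx = 2.27 m.

2.27 m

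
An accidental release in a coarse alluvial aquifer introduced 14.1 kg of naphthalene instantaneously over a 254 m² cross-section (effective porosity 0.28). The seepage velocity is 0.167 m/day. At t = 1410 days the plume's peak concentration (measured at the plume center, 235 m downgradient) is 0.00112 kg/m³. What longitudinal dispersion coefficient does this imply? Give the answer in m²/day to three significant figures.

1.77 m²/day

At the plume center C_max = M/(n_e·A·√(4πDt)), so D = M²/(4πt·(n_e·A·C_max)²).
n_e·A·C_max = 0.28 × 254 × 0.00112 = 0.07965 kg/m.
D = 14.1²/(4π × 1410 × 0.07965²) = 1.77 m²/day.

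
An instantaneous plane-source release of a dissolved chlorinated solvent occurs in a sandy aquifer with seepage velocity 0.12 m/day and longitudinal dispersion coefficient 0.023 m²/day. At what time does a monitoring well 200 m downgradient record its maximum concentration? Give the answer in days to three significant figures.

1670 days

For the 1D instantaneous-source solution, setting ∂C/∂t = 0 at fixed x gives v²t² + 2Dt − x² = 0, so t = (√(D² + v²x²) − D)/v².
√(D² + v²x²) = √(0.023² + 0.12² × 200²) = 24.00; v² = 0.0144.
t = (24.00 − 0.023)/0.0144 = 1670 days (vs. the pure-advection estimate x/v = 1670 d).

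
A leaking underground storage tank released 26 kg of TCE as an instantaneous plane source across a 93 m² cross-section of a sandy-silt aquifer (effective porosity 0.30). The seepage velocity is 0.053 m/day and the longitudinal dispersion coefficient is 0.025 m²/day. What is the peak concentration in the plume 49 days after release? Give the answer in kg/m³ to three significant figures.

The peak of an instantaneous 1D plume sits at x = vt; there the Gaussian factor is 1 and C_max = M/(n_e·A·√(4πDt)), where n_e·A is the pore area the mass is dissolved in.
√(4πDt) = √(4π × 0.025 × 49) = 3.923 m, so C_max = 26/(0.30 × 93 × 3.923) = 0.238 kg/m³.

0.238 kg/m³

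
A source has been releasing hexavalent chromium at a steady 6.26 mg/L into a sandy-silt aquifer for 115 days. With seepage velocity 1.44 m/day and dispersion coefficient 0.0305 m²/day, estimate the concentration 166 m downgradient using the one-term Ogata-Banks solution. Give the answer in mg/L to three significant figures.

2.75 mg/L

For a continuous step input, C/C₀ ≈ ½·erfc((x−vt)/(2√(Dt))).
vt = 1.44 × 115 = 165.6 m and 2√(Dt) = 2√(0.0305 × 115) = 3.746 m.
Argument (x−vt)/(2√(Dt)) = (166 − 165.6)/3.746 = 0.1068; ½·erfc(0.1068) = 0.4400.
C = 6.26 × 0.4400 = 2.75 mg/L.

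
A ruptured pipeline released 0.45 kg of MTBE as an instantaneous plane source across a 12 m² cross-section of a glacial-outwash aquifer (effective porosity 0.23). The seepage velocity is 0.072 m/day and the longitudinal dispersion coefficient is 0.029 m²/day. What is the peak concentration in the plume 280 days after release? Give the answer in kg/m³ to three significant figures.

The peak of an instantaneous 1D plume sits at x = vt; there the Gaussian factor is 1 and C_max = M/(n_e·A·√(4πDt)), where n_e·A is the pore area the mass is dissolved in.
√(4πDt) = √(4π × 0.029 × 280) = 10.10 m, so C_max = 0.45/(0.23 × 12 × 10.10) = 0.0161 kg/m³.

0.0161 kg/m³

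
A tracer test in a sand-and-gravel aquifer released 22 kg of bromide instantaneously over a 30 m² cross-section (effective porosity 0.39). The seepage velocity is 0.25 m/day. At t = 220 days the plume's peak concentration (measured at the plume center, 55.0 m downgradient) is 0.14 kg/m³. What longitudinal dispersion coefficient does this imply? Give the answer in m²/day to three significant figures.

At the plume center C_max = M/(n_e·A·√(4πDt)), so D = M²/(4πt·(n_e·A·C_max)²).
n_e·A·C_max = 0.39 × 30 × 0.14 = 1.638 kg/m.
D = 22²/(4π × 220 × 1.638²) = 0.0653 m²/day.

0.0653 m²/day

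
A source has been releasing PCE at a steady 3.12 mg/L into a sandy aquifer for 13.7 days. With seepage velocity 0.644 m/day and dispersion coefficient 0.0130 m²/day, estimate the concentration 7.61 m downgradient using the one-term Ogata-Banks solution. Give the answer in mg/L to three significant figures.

3.05 mg/L

For a continuous step input, C/C₀ ≈ ½·erfc((x−vt)/(2√(Dt))).
vt = 0.644 × 13.7 = 8.8228 m and 2√(Dt) = 2√(0.0130 × 13.7) = 0.8440 m.
Argument (x−vt)/(2√(Dt)) = (7.61 − 8.8228)/0.8440 = -1.437; ½·erfc(-1.437) = 0.9789.
C = 3.12 × 0.9789 = 3.05 mg/L.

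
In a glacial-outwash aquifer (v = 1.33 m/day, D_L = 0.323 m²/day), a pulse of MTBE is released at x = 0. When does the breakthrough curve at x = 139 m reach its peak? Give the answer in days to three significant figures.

For the 1D instantaneous-source solution, setting ∂C/∂t = 0 at fixed x gives v²t² + 2Dt − x² = 0, so t = (√(D² + v²x²) − D)/v².
√(D² + v²x²) = √(0.323² + 1.33² × 139²) = 184.9; v² = 1.7689.
t = (184.9 − 0.323)/1.7689 = 104 days (vs. the pure-advection estimate x/v = 105 d).

104 days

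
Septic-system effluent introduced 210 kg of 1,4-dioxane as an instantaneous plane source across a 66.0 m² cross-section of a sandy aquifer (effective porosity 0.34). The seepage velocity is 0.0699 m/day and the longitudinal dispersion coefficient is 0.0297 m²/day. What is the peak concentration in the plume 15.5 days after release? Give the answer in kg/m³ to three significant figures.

3.89 kg/m³

The peak of an instantaneous 1D plume sits at x = vt; there the Gaussian factor is 1 and C_max = M/(n_e·A·√(4πDt)), where n_e·A is the pore area the mass is dissolved in.
√(4πDt) = √(4π × 0.0297 × 15.5) = 2.405 m, so C_max = 210/(0.34 × 66.0 × 2.405) = 3.89 kg/m³.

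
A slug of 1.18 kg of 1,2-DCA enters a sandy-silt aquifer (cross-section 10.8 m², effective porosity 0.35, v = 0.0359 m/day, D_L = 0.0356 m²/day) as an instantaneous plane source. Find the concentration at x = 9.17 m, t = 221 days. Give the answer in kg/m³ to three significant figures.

0.0299 kg/m³

For an instantaneous plane source, C(x,t) = M/(n_e·A·√(4πDt)) · exp(−(x−vt)²/(4Dt)), with n_e·A the pore (flow) area.
Plume center vt = 0.0359 × 221 = 7.9339 m, so the well at 9.17 m is 1.2361 m downgradient of the peak.
√(4πDt) = 9.943 m, giving peak height M/(n_e·A·√(4πDt)) = 1.18/(0.35 × 10.8 × 9.943) = 0.03140 kg/m³.
(x−vt)²/(4Dt) = (1.2361)²/(4 × 0.0356 × 221) = 0.04855; exp(−0.04855) = 0.9526.
C = 0.03140 × 0.9526 = 0.0299 kg/m³.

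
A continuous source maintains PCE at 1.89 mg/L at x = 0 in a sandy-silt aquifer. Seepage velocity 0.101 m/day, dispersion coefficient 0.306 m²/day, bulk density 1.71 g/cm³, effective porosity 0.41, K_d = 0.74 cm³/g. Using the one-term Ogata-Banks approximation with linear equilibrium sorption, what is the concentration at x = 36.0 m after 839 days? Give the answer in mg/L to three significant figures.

0.164 mg/L

Retardation factor R = 1 + ρ_b·K_d/n = 1 + 1.71 × 0.74/0.41 = 4.086.
Sorption retards both mechanisms: v_R = v/R = 0.02472 m/day, D_R = D/R = 0.07489 m²/day.
v_R·t = 0.02472 × 839 = 20.74008 m; 2√(D_R t) = 15.85 m; argument = (36.0 − 20.74008)/15.85 = 0.9628.
C = C₀ × ½·erfc(0.9628) = 1.89 × 0.08666 = 0.164 mg/L.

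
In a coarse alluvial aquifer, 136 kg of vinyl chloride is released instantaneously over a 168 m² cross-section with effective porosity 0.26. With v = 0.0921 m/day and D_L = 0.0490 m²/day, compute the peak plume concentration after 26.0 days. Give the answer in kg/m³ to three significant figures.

The peak of an instantaneous 1D plume sits at x = vt; there the Gaussian factor is 1 and C_max = M/(n_e·A·√(4πDt)), where n_e·A is the pore area the mass is dissolved in.
√(4πDt) = √(4π × 0.0490 × 26.0) = 4.001 m, so C_max = 136/(0.26 × 168 × 4.001) = 0.778 kg/m³.

0.778 kg/m³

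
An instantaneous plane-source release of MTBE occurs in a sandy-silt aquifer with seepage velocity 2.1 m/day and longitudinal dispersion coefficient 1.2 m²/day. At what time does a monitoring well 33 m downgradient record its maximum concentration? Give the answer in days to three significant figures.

15.4 days

For the 1D instantaneous-source solution, setting ∂C/∂t = 0 at fixed x gives v²t² + 2Dt − x² = 0, so t = (√(D² + v²x²) − D)/v².
√(D² + v²x²) = √(1.2² + 2.1² × 33²) = 69.31; v² = 4.41.
t = (69.31 − 1.2)/4.41 = 15.4 days (vs. the pure-advection estimate x/v = 15.7 d).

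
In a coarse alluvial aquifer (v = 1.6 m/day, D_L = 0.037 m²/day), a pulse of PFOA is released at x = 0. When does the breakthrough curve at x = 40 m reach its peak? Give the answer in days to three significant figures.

25.0 days

For the 1D instantaneous-source solution, setting ∂C/∂t = 0 at fixed x gives v²t² + 2Dt − x² = 0, so t = (√(D² + v²x²) − D)/v².
√(D² + v²x²) = √(0.037² + 1.6² × 40²) = 64.00; v² = 2.56.
t = (64.00 − 0.037)/2.56 = 25.0 days (vs. the pure-advection estimate x/v = 25.0 d).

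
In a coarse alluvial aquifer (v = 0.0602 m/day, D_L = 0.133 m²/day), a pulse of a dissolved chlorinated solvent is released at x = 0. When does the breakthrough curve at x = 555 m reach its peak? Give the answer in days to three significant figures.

9180 days

For the 1D instantaneous-source solution, setting ∂C/∂t = 0 at fixed x gives v²t² + 2Dt − x² = 0, so t = (√(D² + v²x²) − D)/v².
√(D² + v²x²) = √(0.133² + 0.0602² × 555²) = 33.41; v² = 0.00362404.
t = (33.41 − 0.133)/0.00362404 = 9180 days (vs. the pure-advection estimate x/v = 9220 d).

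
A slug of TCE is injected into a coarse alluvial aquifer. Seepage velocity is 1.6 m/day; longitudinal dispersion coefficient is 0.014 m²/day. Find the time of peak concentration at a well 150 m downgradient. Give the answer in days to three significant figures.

93.7 days

For the 1D instantaneous-source solution, setting ∂C/∂t = 0 at fixed x gives v²t² + 2Dt − x² = 0, so t = (√(D² + v²x²) − D)/v².
√(D² + v²x²) = √(0.014² + 1.6² × 150²) = 240.0; v² = 2.56.
t = (240.0 − 0.014)/2.56 = 93.7 days (vs. the pure-advection estimate x/v = 93.8 d).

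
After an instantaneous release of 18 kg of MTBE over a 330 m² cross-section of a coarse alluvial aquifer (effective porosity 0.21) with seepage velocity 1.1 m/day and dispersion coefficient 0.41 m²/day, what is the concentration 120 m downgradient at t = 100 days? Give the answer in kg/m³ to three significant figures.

0.00622 kg/m³

For an instantaneous plane source, C(x,t) = M/(n_e·A·√(4πDt)) · exp(−(x−vt)²/(4Dt)), with n_e·A the pore (flow) area.
Plume center vt = 1.1 × 100 = 110 m, so the well at 120 m is 10 m downgradient of the peak.
√(4πDt) = 22.70 m, giving peak height M/(n_e·A·√(4πDt)) = 18/(0.21 × 330 × 22.70) = 0.01144 kg/m³.
(x−vt)²/(4Dt) = (10)²/(4 × 0.41 × 100) = 0.6098; exp(−0.6098) = 0.5435.
C = 0.01144 × 0.5435 = 0.00622 kg/m³.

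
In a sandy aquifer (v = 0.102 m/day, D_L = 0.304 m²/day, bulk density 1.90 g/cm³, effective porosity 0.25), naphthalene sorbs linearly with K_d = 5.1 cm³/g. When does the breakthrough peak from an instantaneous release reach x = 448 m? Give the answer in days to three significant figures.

173000 days

Retardation factor R = 1 + ρ_b·K_d/n = 1 + 1.90 × 5.1/0.25 = 39.76.
Sorption retards both mechanisms: v_R = v/R = 0.002565 m/day, D_R = D/R = 0.007646 m²/day.
Peak time from v_R²t² + 2D_R t − x² = 0: t = (√(D_R² + v_R²x²) − D_R)/v_R².
√(D_R² + v_R²x²) = √(0.007646² + 0.002565² × 448²) = 1.149; v_R² = 6.579e-06.
t = (1.149 − 0.007646)/6.579e-06 = 173000 days.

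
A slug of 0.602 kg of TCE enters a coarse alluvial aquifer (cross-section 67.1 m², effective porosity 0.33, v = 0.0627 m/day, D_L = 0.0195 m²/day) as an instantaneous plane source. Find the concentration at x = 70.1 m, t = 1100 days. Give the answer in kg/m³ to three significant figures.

For an instantaneous plane source, C(x,t) = M/(n_e·A·√(4πDt)) · exp(−(x−vt)²/(4Dt)), with n_e·A the pore (flow) area.
Plume center vt = 0.0627 × 1100 = 68.97 m, so the well at 70.1 m is 1.13 m downgradient of the peak.
√(4πDt) = 16.42 m, giving peak height M/(n_e·A·√(4πDt)) = 0.602/(0.33 × 67.1 × 16.42) = 0.001656 kg/m³.
(x−vt)²/(4Dt) = (1.13)²/(4 × 0.0195 × 1100) = 0.01488; exp(−0.01488) = 0.9852.
C = 0.001656 × 0.9852 = 0.00163 kg/m³.

0.00163 kg/m³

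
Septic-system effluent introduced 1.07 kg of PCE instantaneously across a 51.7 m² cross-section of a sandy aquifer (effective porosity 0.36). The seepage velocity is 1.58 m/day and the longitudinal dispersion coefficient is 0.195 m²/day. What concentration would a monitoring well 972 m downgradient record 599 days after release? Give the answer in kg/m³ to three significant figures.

0.000370 kg/m³

For an instantaneous plane source, C(x,t) = M/(n_e·A·√(4πDt)) · exp(−(x−vt)²/(4Dt)), with n_e·A the pore (flow) area.
Plume center vt = 1.58 × 599 = 946.42 m, so the well at 972 m is 25.58 m downgradient of the peak.
√(4πDt) = 38.31 m, giving peak height M/(n_e·A·√(4πDt)) = 1.07/(0.36 × 51.7 × 38.31) = 0.001501 kg/m³.
(x−vt)²/(4Dt) = (25.58)²/(4 × 0.195 × 599) = 1.400; exp(−1.400) = 0.2466.
C = 0.001501 × 0.2466 = 0.000370 kg/m³.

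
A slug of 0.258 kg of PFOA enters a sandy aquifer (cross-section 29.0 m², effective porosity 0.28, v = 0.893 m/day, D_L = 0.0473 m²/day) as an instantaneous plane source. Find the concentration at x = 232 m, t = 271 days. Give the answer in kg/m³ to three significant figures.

0.000356 kg/m³

For an instantaneous plane source, C(x,t) = M/(n_e·A·√(4πDt)) · exp(−(x−vt)²/(4Dt)), with n_e·A the pore (flow) area.
Plume center vt = 0.893 × 271 = 242.003 m, so the well at 232 m is 10.003 m upgradient of the peak.
√(4πDt) = 12.69 m, giving peak height M/(n_e·A·√(4πDt)) = 0.258/(0.28 × 29.0 × 12.69) = 0.002504 kg/m³.
(x−vt)²/(4Dt) = (-10.003)²/(4 × 0.0473 × 271) = 1.952; exp(−1.952) = 0.1420.
C = 0.002504 × 0.1420 = 0.000356 kg/m³.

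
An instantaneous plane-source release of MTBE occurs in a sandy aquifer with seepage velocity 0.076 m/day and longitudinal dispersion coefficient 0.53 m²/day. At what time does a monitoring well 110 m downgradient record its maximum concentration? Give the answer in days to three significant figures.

For the 1D instantaneous-source solution, setting ∂C/∂t = 0 at fixed x gives v²t² + 2Dt − x² = 0, so t = (√(D² + v²x²) − D)/v².
√(D² + v²x²) = √(0.53² + 0.076² × 110²) = 8.377; v² = 0.005776.
t = (8.377 − 0.53)/0.005776 = 1360 days (vs. the pure-advection estimate x/v = 1450 d).

1360 days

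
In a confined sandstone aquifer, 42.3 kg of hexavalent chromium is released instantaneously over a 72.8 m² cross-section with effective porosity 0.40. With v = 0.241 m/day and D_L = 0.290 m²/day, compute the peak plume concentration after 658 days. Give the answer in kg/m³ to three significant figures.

The peak of an instantaneous 1D plume sits at x = vt; there the Gaussian factor is 1 and C_max = M/(n_e·A·√(4πDt)), where n_e·A is the pore area the mass is dissolved in.
√(4πDt) = √(4π × 0.290 × 658) = 48.97 m, so C_max = 42.3/(0.40 × 72.8 × 48.97) = 0.0297 kg/m³.

0.0297 kg/m³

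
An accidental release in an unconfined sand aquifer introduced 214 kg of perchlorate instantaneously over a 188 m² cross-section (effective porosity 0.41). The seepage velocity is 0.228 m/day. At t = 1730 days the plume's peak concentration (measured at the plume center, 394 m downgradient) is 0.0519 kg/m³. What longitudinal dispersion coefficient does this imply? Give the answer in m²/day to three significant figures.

At the plume center C_max = M/(n_e·A·√(4πDt)), so D = M²/(4πt·(n_e·A·C_max)²).
n_e·A·C_max = 0.41 × 188 × 0.0519 = 4.000 kg/m.
D = 214²/(4π × 1730 × 4.000²) = 0.132 m²/day.

0.132 m²/day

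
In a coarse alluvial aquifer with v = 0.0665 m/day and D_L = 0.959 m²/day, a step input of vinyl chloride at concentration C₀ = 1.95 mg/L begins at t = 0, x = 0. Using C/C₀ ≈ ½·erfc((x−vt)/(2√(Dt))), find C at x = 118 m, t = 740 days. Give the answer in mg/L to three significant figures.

0.0662 mg/L

For a continuous step input, C/C₀ ≈ ½·erfc((x−vt)/(2√(Dt))).
vt = 0.0665 × 740 = 49.21 m and 2√(Dt) = 2√(0.959 × 740) = 53.28 m.
Argument (x−vt)/(2√(Dt)) = (118 − 49.21)/53.28 = 1.291; ½·erfc(1.291) = 0.03394.
C = 1.95 × 0.03394 = 0.0662 mg/L.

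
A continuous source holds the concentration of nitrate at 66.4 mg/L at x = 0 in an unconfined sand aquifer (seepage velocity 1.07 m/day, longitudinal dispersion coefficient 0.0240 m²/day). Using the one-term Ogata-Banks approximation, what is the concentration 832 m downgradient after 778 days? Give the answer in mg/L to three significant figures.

35.2 mg/L

For a continuous step input, C/C₀ ≈ ½·erfc((x−vt)/(2√(Dt))).
vt = 1.07 × 778 = 832.46 m and 2√(Dt) = 2√(0.0240 × 778) = 8.642 m.
Argument (x−vt)/(2√(Dt)) = (832 − 832.46)/8.642 = -0.05323; ½·erfc(-0.05323) = 0.5300.
C = 66.4 × 0.5300 = 35.2 mg/L.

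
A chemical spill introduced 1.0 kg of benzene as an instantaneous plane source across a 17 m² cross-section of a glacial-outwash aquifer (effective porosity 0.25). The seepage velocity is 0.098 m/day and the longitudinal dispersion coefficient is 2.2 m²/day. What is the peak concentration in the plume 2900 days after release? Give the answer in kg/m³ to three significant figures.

0.000831 kg/m³

The peak of an instantaneous 1D plume sits at x = vt; there the Gaussian factor is 1 and C_max = M/(n_e·A·√(4πDt)), where n_e·A is the pore area the mass is dissolved in.
√(4πDt) = √(4π × 2.2 × 2900) = 283.1 m, so C_max = 1.0/(0.25 × 17 × 283.1) = 0.000831 kg/m³.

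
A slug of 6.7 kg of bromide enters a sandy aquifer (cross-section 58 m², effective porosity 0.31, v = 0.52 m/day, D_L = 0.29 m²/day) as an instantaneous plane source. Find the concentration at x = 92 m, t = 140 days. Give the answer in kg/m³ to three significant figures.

For an instantaneous plane source, C(x,t) = M/(n_e·A·√(4πDt)) · exp(−(x−vt)²/(4Dt)), with n_e·A the pore (flow) area.
Plume center vt = 0.52 × 140 = 72.8 m, so the well at 92 m is 19.2 m downgradient of the peak.
√(4πDt) = 22.59 m, giving peak height M/(n_e·A·√(4πDt)) = 6.7/(0.31 × 58 × 22.59) = 0.01650 kg/m³.
(x−vt)²/(4Dt) = (19.2)²/(4 × 0.29 × 140) = 2.270; exp(−2.270) = 0.1033.
C = 0.01650 × 0.1033 = 0.00170 kg/m³.

0.00170 kg/m³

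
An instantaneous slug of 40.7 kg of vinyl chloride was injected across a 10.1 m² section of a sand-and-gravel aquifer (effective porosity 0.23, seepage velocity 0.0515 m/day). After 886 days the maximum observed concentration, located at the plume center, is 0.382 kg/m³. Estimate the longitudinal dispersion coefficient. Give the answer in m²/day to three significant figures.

0.189 m²/day

At the plume center C_max = M/(n_e·A·√(4πDt)), so D = M²/(4πt·(n_e·A·C_max)²).
n_e·A·C_max = 0.23 × 10.1 × 0.382 = 0.8874 kg/m.
D = 40.7²/(4π × 886 × 0.8874²) = 0.189 m²/day.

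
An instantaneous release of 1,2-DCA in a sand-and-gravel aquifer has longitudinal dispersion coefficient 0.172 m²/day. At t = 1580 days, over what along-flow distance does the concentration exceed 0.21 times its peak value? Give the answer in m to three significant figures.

The plume is Gaussian with σ = √(2Dt) = √(2 × 0.172 × 1580) = 23.31 m.
C/C_peak = exp(−Δx²/(2σ²)) = 0.21 ⇒ Δx = σ·√(−2 ln 0.21) = 23.31 × 1.767 = 41.19 m.
Width = 2Δx = 82.4 m.

82.4 m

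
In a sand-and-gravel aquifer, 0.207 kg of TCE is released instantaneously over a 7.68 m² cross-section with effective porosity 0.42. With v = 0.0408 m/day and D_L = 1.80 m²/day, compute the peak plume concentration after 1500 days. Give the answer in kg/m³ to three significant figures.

The peak of an instantaneous 1D plume sits at x = vt; there the Gaussian factor is 1 and C_max = M/(n_e·A·√(4πDt)), where n_e·A is the pore area the mass is dissolved in.
√(4πDt) = √(4π × 1.80 × 1500) = 184.2 m, so C_max = 0.207/(0.42 × 7.68 × 184.2) = 0.000348 kg/m³.

0.000348 kg/m³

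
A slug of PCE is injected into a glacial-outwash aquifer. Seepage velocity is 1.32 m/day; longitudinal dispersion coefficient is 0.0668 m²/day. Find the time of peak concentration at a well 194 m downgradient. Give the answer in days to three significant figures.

For the 1D instantaneous-source solution, setting ∂C/∂t = 0 at fixed x gives v²t² + 2Dt − x² = 0, so t = (√(D² + v²x²) − D)/v².
√(D² + v²x²) = √(0.0668² + 1.32² × 194²) = 256.1; v² = 1.7424.
t = (256.1 − 0.0668)/1.7424 = 147 days (vs. the pure-advection estimate x/v = 147 d).

147 days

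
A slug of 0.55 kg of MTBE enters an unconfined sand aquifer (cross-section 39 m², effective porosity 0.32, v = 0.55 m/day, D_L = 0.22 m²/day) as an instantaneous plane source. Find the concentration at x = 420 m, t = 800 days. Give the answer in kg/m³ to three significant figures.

0.000531 kg/m³

For an instantaneous plane source, C(x,t) = M/(n_e·A·√(4πDt)) · exp(−(x−vt)²/(4Dt)), with n_e·A the pore (flow) area.
Plume center vt = 0.55 × 800 = 440 m, so the well at 420 m is 20 m upgradient of the peak.
√(4πDt) = 47.03 m, giving peak height M/(n_e·A·√(4πDt)) = 0.55/(0.32 × 39 × 47.03) = 0.0009371 kg/m³.
(x−vt)²/(4Dt) = (-20)²/(4 × 0.22 × 800) = 0.5682; exp(−0.5682) = 0.5665.
C = 0.0009371 × 0.5665 = 0.000531 kg/m³.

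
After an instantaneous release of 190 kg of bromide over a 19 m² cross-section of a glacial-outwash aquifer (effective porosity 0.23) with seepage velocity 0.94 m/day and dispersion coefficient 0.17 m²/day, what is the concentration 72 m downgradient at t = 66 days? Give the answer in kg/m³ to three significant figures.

For an instantaneous plane source, C(x,t) = M/(n_e·A·√(4πDt)) · exp(−(x−vt)²/(4Dt)), with n_e·A the pore (flow) area.
Plume center vt = 0.94 × 66 = 62.04 m, so the well at 72 m is 9.96 m downgradient of the peak.
√(4πDt) = 11.87 m, giving peak height M/(n_e·A·√(4πDt)) = 190/(0.23 × 19 × 11.87) = 3.663 kg/m³.
(x−vt)²/(4Dt) = (9.96)²/(4 × 0.17 × 66) = 2.210; exp(−2.210) = 0.1097.
C = 3.663 × 0.1097 = 0.402 kg/m³.

0.402 kg/m³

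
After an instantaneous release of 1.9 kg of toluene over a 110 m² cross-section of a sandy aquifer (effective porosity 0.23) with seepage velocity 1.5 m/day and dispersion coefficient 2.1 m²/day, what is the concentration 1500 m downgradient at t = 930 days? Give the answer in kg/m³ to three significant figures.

0.000117 kg/m³

For an instantaneous plane source, C(x,t) = M/(n_e·A·√(4πDt)) · exp(−(x−vt)²/(4Dt)), with n_e·A the pore (flow) area.
Plume center vt = 1.5 × 930 = 1395 m, so the well at 1500 m is 105 m downgradient of the peak.
√(4πDt) = 156.7 m, giving peak height M/(n_e·A·√(4πDt)) = 1.9/(0.23 × 110 × 156.7) = 0.0004793 kg/m³.
(x−vt)²/(4Dt) = (105)²/(4 × 2.1 × 930) = 1.411; exp(−1.411) = 0.2439.
C = 0.0004793 × 0.2439 = 0.000117 kg/m³.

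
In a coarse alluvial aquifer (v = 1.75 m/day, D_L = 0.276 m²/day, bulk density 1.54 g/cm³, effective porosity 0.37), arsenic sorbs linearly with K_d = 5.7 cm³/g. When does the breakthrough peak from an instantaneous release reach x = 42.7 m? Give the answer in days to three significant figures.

601 days

Retardation factor R = 1 + ρ_b·K_d/n = 1 + 1.54 × 5.7/0.37 = 24.72.
Sorption retards both mechanisms: v_R = v/R = 0.07079 m/day, D_R = D/R = 0.01117 m²/day.
Peak time from v_R²t² + 2D_R t − x² = 0: t = (√(D_R² + v_R²x²) − D_R)/v_R².
√(D_R² + v_R²x²) = √(0.01117² + 0.07079² × 42.7²) = 3.023; v_R² = 0.005011.
t = (3.023 − 0.01117)/0.005011 = 601 days.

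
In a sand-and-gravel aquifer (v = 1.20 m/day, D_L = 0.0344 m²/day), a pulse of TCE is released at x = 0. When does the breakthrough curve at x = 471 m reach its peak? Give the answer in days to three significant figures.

For the 1D instantaneous-source solution, setting ∂C/∂t = 0 at fixed x gives v²t² + 2Dt − x² = 0, so t = (√(D² + v²x²) − D)/v².
√(D² + v²x²) = √(0.0344² + 1.20² × 471²) = 565.2; v² = 1.44.
t = (565.2 − 0.0344)/1.44 = 392 days (vs. the pure-advection estimate x/v = 392 d).

392 days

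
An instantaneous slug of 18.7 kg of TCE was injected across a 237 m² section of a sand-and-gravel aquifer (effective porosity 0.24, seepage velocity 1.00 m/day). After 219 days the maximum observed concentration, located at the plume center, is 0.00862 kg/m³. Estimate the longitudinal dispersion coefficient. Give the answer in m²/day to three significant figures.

0.529 m²/day

At the plume center C_max = M/(n_e·A·√(4πDt)), so D = M²/(4πt·(n_e·A·C_max)²).
n_e·A·C_max = 0.24 × 237 × 0.00862 = 0.4903 kg/m.
D = 18.7²/(4π × 219 × 0.4903²) = 0.529 m²/day.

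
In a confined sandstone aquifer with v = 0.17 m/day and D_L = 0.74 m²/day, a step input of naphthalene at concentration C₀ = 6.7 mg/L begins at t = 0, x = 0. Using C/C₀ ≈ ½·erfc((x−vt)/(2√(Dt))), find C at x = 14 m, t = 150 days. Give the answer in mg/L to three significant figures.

5.23 mg/L

For a continuous step input, C/C₀ ≈ ½·erfc((x−vt)/(2√(Dt))).
vt = 0.17 × 150 = 25.5 m and 2√(Dt) = 2√(0.74 × 150) = 21.07 m.
Argument (x−vt)/(2√(Dt)) = (14 − 25.5)/21.07 = -0.5458; ½·erfc(-0.5458) = 0.7799.
C = 6.7 × 0.7799 = 5.23 mg/L.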